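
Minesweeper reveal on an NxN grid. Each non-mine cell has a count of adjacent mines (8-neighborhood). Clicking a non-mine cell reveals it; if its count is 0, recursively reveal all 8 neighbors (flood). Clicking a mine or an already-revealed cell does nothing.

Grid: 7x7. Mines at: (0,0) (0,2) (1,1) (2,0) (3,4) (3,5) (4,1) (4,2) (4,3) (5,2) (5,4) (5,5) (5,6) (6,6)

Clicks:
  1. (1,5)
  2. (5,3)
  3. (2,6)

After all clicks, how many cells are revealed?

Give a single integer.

Click 1 (1,5) count=0: revealed 12 new [(0,3) (0,4) (0,5) (0,6) (1,3) (1,4) (1,5) (1,6) (2,3) (2,4) (2,5) (2,6)] -> total=12
Click 2 (5,3) count=4: revealed 1 new [(5,3)] -> total=13
Click 3 (2,6) count=1: revealed 0 new [(none)] -> total=13

Answer: 13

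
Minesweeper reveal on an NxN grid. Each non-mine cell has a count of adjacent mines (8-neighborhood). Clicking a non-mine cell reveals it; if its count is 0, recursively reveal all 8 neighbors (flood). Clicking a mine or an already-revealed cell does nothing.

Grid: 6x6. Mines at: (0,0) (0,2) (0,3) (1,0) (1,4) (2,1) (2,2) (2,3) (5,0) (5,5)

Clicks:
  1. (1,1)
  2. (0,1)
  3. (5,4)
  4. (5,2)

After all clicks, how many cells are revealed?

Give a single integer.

Answer: 14

Derivation:
Click 1 (1,1) count=5: revealed 1 new [(1,1)] -> total=1
Click 2 (0,1) count=3: revealed 1 new [(0,1)] -> total=2
Click 3 (5,4) count=1: revealed 1 new [(5,4)] -> total=3
Click 4 (5,2) count=0: revealed 11 new [(3,1) (3,2) (3,3) (3,4) (4,1) (4,2) (4,3) (4,4) (5,1) (5,2) (5,3)] -> total=14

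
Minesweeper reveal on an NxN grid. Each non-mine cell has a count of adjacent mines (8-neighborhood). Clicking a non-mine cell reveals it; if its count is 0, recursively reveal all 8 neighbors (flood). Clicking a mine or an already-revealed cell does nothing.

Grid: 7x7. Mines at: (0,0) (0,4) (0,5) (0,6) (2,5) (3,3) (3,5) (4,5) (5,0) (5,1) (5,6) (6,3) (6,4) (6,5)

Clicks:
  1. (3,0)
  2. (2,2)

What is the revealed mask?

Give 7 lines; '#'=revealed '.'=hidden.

Click 1 (3,0) count=0: revealed 17 new [(0,1) (0,2) (0,3) (1,0) (1,1) (1,2) (1,3) (2,0) (2,1) (2,2) (2,3) (3,0) (3,1) (3,2) (4,0) (4,1) (4,2)] -> total=17
Click 2 (2,2) count=1: revealed 0 new [(none)] -> total=17

Answer: .###...
####...
####...
###....
###....
.......
.......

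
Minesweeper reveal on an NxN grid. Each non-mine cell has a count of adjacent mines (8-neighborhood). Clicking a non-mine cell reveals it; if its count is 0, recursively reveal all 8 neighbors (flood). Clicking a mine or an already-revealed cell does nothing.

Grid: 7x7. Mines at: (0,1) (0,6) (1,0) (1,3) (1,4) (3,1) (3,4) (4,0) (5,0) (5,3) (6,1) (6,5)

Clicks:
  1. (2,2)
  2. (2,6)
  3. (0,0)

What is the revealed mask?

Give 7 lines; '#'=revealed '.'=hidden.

Answer: #......
.....##
..#..##
.....##
.....##
.....##
.......

Derivation:
Click 1 (2,2) count=2: revealed 1 new [(2,2)] -> total=1
Click 2 (2,6) count=0: revealed 10 new [(1,5) (1,6) (2,5) (2,6) (3,5) (3,6) (4,5) (4,6) (5,5) (5,6)] -> total=11
Click 3 (0,0) count=2: revealed 1 new [(0,0)] -> total=12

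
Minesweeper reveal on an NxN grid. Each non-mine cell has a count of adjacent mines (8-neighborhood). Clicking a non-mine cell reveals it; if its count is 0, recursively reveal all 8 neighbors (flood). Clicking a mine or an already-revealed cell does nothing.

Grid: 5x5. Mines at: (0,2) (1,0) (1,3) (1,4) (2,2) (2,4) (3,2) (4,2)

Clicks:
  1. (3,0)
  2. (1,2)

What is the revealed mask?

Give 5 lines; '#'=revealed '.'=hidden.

Click 1 (3,0) count=0: revealed 6 new [(2,0) (2,1) (3,0) (3,1) (4,0) (4,1)] -> total=6
Click 2 (1,2) count=3: revealed 1 new [(1,2)] -> total=7

Answer: .....
..#..
##...
##...
##...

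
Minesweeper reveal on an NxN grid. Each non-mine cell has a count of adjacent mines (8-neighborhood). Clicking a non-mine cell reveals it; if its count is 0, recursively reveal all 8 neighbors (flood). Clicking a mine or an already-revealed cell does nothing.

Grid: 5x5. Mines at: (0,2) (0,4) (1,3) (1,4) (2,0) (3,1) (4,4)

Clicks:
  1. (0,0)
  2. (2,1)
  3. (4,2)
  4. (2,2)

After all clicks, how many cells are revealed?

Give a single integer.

Click 1 (0,0) count=0: revealed 4 new [(0,0) (0,1) (1,0) (1,1)] -> total=4
Click 2 (2,1) count=2: revealed 1 new [(2,1)] -> total=5
Click 3 (4,2) count=1: revealed 1 new [(4,2)] -> total=6
Click 4 (2,2) count=2: revealed 1 new [(2,2)] -> total=7

Answer: 7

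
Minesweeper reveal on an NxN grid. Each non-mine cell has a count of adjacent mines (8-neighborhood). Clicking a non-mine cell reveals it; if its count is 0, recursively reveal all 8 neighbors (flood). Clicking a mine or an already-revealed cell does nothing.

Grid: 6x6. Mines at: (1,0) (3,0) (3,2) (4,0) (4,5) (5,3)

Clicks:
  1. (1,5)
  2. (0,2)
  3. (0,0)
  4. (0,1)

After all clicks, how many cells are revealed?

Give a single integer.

Answer: 19

Derivation:
Click 1 (1,5) count=0: revealed 18 new [(0,1) (0,2) (0,3) (0,4) (0,5) (1,1) (1,2) (1,3) (1,4) (1,5) (2,1) (2,2) (2,3) (2,4) (2,5) (3,3) (3,4) (3,5)] -> total=18
Click 2 (0,2) count=0: revealed 0 new [(none)] -> total=18
Click 3 (0,0) count=1: revealed 1 new [(0,0)] -> total=19
Click 4 (0,1) count=1: revealed 0 new [(none)] -> total=19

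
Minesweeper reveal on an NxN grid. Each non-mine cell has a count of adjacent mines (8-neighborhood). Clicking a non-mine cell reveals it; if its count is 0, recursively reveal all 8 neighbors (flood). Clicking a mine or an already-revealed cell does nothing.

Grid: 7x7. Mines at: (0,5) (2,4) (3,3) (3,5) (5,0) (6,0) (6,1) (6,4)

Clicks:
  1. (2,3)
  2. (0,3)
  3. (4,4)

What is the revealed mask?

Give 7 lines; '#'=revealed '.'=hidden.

Answer: #####..
#####..
####...
###....
###.#..
.......
.......

Derivation:
Click 1 (2,3) count=2: revealed 1 new [(2,3)] -> total=1
Click 2 (0,3) count=0: revealed 19 new [(0,0) (0,1) (0,2) (0,3) (0,4) (1,0) (1,1) (1,2) (1,3) (1,4) (2,0) (2,1) (2,2) (3,0) (3,1) (3,2) (4,0) (4,1) (4,2)] -> total=20
Click 3 (4,4) count=2: revealed 1 new [(4,4)] -> total=21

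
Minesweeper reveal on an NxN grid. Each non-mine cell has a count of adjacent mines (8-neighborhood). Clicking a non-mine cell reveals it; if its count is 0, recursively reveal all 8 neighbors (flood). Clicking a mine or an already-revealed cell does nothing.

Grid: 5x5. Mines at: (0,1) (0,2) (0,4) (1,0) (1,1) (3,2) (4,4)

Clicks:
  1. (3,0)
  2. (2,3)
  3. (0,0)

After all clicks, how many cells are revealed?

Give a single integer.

Click 1 (3,0) count=0: revealed 6 new [(2,0) (2,1) (3,0) (3,1) (4,0) (4,1)] -> total=6
Click 2 (2,3) count=1: revealed 1 new [(2,3)] -> total=7
Click 3 (0,0) count=3: revealed 1 new [(0,0)] -> total=8

Answer: 8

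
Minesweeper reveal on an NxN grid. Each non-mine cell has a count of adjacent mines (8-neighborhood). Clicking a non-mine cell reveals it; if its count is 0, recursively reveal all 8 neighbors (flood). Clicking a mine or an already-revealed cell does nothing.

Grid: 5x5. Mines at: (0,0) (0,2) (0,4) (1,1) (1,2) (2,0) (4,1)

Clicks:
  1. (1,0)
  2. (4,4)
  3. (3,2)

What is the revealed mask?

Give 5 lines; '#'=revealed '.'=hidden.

Click 1 (1,0) count=3: revealed 1 new [(1,0)] -> total=1
Click 2 (4,4) count=0: revealed 11 new [(1,3) (1,4) (2,2) (2,3) (2,4) (3,2) (3,3) (3,4) (4,2) (4,3) (4,4)] -> total=12
Click 3 (3,2) count=1: revealed 0 new [(none)] -> total=12

Answer: .....
#..##
..###
..###
..###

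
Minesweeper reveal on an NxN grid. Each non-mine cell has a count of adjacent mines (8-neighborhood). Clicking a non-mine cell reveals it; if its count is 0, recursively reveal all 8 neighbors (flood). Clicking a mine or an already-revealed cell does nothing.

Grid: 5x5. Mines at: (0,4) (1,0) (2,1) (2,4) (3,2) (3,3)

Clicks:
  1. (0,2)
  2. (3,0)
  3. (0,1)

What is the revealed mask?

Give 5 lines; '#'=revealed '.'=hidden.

Answer: .###.
.###.
.....
#....
.....

Derivation:
Click 1 (0,2) count=0: revealed 6 new [(0,1) (0,2) (0,3) (1,1) (1,2) (1,3)] -> total=6
Click 2 (3,0) count=1: revealed 1 new [(3,0)] -> total=7
Click 3 (0,1) count=1: revealed 0 new [(none)] -> total=7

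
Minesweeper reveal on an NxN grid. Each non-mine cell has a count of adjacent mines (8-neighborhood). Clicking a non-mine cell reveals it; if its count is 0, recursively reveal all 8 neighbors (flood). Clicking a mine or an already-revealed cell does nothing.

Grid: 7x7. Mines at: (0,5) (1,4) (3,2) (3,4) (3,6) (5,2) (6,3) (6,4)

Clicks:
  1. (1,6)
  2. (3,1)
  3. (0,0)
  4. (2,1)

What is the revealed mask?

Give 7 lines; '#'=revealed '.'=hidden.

Click 1 (1,6) count=1: revealed 1 new [(1,6)] -> total=1
Click 2 (3,1) count=1: revealed 1 new [(3,1)] -> total=2
Click 3 (0,0) count=0: revealed 19 new [(0,0) (0,1) (0,2) (0,3) (1,0) (1,1) (1,2) (1,3) (2,0) (2,1) (2,2) (2,3) (3,0) (4,0) (4,1) (5,0) (5,1) (6,0) (6,1)] -> total=21
Click 4 (2,1) count=1: revealed 0 new [(none)] -> total=21

Answer: ####...
####..#
####...
##.....
##.....
##.....
##.....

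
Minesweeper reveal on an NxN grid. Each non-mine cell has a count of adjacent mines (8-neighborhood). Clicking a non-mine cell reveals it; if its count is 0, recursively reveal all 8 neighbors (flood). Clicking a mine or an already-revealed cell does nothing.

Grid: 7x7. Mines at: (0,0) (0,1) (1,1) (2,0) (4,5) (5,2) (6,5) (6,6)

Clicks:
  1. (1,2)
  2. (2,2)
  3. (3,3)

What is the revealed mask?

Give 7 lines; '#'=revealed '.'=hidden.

Answer: ..#####
..#####
.######
.######
.####..
.......
.......

Derivation:
Click 1 (1,2) count=2: revealed 1 new [(1,2)] -> total=1
Click 2 (2,2) count=1: revealed 1 new [(2,2)] -> total=2
Click 3 (3,3) count=0: revealed 24 new [(0,2) (0,3) (0,4) (0,5) (0,6) (1,3) (1,4) (1,5) (1,6) (2,1) (2,3) (2,4) (2,5) (2,6) (3,1) (3,2) (3,3) (3,4) (3,5) (3,6) (4,1) (4,2) (4,3) (4,4)] -> total=26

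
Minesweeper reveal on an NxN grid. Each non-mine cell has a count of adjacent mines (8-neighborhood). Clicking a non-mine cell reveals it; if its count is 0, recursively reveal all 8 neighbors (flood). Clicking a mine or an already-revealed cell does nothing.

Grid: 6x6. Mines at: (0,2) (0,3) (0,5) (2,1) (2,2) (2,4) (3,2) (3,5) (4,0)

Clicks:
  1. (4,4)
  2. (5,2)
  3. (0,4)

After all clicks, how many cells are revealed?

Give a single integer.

Answer: 11

Derivation:
Click 1 (4,4) count=1: revealed 1 new [(4,4)] -> total=1
Click 2 (5,2) count=0: revealed 9 new [(4,1) (4,2) (4,3) (4,5) (5,1) (5,2) (5,3) (5,4) (5,5)] -> total=10
Click 3 (0,4) count=2: revealed 1 new [(0,4)] -> total=11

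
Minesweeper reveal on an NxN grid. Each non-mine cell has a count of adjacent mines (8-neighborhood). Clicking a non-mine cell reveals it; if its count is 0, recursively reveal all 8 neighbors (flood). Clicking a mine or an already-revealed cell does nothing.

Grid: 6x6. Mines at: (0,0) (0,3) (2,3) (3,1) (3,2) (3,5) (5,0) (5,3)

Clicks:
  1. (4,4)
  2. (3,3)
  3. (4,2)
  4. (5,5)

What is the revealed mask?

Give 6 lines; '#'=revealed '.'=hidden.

Click 1 (4,4) count=2: revealed 1 new [(4,4)] -> total=1
Click 2 (3,3) count=2: revealed 1 new [(3,3)] -> total=2
Click 3 (4,2) count=3: revealed 1 new [(4,2)] -> total=3
Click 4 (5,5) count=0: revealed 3 new [(4,5) (5,4) (5,5)] -> total=6

Answer: ......
......
......
...#..
..#.##
....##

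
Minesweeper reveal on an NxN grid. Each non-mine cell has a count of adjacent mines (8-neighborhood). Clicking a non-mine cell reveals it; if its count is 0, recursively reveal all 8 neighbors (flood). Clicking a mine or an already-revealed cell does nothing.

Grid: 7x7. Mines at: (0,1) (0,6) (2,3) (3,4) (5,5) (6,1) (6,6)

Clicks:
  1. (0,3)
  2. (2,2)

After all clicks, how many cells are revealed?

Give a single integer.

Answer: 9

Derivation:
Click 1 (0,3) count=0: revealed 8 new [(0,2) (0,3) (0,4) (0,5) (1,2) (1,3) (1,4) (1,5)] -> total=8
Click 2 (2,2) count=1: revealed 1 new [(2,2)] -> total=9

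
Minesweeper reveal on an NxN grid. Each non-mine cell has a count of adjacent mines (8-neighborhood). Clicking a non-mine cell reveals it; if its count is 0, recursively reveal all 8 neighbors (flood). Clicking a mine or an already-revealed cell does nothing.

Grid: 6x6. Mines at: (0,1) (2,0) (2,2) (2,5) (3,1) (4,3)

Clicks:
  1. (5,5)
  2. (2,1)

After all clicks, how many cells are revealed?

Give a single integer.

Click 1 (5,5) count=0: revealed 6 new [(3,4) (3,5) (4,4) (4,5) (5,4) (5,5)] -> total=6
Click 2 (2,1) count=3: revealed 1 new [(2,1)] -> total=7

Answer: 7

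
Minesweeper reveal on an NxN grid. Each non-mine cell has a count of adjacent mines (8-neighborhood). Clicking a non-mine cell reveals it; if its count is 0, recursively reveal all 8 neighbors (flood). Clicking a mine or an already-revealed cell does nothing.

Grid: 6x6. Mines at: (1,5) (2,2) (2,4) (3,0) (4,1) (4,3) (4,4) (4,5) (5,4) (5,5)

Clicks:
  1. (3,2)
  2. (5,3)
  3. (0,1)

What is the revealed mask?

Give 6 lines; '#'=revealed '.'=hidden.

Answer: #####.
#####.
##....
..#...
......
...#..

Derivation:
Click 1 (3,2) count=3: revealed 1 new [(3,2)] -> total=1
Click 2 (5,3) count=3: revealed 1 new [(5,3)] -> total=2
Click 3 (0,1) count=0: revealed 12 new [(0,0) (0,1) (0,2) (0,3) (0,4) (1,0) (1,1) (1,2) (1,3) (1,4) (2,0) (2,1)] -> total=14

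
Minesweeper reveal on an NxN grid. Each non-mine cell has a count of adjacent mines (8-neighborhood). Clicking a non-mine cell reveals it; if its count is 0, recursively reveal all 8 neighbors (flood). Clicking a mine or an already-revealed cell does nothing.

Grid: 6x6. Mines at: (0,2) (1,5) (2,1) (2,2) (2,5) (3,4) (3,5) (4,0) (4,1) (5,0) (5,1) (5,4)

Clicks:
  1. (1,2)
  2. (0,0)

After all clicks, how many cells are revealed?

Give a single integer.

Click 1 (1,2) count=3: revealed 1 new [(1,2)] -> total=1
Click 2 (0,0) count=0: revealed 4 new [(0,0) (0,1) (1,0) (1,1)] -> total=5

Answer: 5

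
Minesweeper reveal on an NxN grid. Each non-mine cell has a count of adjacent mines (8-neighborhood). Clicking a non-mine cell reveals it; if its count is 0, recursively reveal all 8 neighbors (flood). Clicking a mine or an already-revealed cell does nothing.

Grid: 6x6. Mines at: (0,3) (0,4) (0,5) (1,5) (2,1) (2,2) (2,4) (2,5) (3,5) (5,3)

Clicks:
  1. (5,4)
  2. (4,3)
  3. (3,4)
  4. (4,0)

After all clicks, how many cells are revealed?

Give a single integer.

Click 1 (5,4) count=1: revealed 1 new [(5,4)] -> total=1
Click 2 (4,3) count=1: revealed 1 new [(4,3)] -> total=2
Click 3 (3,4) count=3: revealed 1 new [(3,4)] -> total=3
Click 4 (4,0) count=0: revealed 9 new [(3,0) (3,1) (3,2) (4,0) (4,1) (4,2) (5,0) (5,1) (5,2)] -> total=12

Answer: 12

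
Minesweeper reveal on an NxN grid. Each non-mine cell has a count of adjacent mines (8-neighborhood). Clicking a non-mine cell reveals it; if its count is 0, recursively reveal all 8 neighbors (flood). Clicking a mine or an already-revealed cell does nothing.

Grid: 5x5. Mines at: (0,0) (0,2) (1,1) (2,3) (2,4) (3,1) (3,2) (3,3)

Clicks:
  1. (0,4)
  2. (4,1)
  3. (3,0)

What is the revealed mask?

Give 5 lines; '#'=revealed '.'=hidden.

Click 1 (0,4) count=0: revealed 4 new [(0,3) (0,4) (1,3) (1,4)] -> total=4
Click 2 (4,1) count=2: revealed 1 new [(4,1)] -> total=5
Click 3 (3,0) count=1: revealed 1 new [(3,0)] -> total=6

Answer: ...##
...##
.....
#....
.#...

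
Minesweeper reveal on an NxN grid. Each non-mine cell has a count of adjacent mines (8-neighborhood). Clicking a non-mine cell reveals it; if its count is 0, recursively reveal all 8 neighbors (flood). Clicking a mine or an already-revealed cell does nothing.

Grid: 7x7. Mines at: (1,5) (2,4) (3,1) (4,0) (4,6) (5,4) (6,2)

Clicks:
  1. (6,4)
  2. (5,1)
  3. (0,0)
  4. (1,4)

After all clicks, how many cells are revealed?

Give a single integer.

Answer: 16

Derivation:
Click 1 (6,4) count=1: revealed 1 new [(6,4)] -> total=1
Click 2 (5,1) count=2: revealed 1 new [(5,1)] -> total=2
Click 3 (0,0) count=0: revealed 14 new [(0,0) (0,1) (0,2) (0,3) (0,4) (1,0) (1,1) (1,2) (1,3) (1,4) (2,0) (2,1) (2,2) (2,3)] -> total=16
Click 4 (1,4) count=2: revealed 0 new [(none)] -> total=16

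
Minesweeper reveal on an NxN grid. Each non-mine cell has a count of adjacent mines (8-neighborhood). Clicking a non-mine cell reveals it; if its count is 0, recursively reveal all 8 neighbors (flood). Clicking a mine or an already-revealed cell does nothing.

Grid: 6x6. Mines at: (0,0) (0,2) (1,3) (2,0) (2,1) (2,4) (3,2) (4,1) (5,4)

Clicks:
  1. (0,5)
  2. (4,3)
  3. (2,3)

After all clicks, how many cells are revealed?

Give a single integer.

Click 1 (0,5) count=0: revealed 4 new [(0,4) (0,5) (1,4) (1,5)] -> total=4
Click 2 (4,3) count=2: revealed 1 new [(4,3)] -> total=5
Click 3 (2,3) count=3: revealed 1 new [(2,3)] -> total=6

Answer: 6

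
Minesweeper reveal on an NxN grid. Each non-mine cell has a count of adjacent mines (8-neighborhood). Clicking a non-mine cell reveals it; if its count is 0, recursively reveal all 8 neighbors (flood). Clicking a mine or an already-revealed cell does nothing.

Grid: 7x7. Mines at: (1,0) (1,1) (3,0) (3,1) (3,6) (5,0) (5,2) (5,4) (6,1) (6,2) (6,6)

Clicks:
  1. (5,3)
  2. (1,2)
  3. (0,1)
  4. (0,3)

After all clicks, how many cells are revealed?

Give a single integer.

Answer: 25

Derivation:
Click 1 (5,3) count=3: revealed 1 new [(5,3)] -> total=1
Click 2 (1,2) count=1: revealed 1 new [(1,2)] -> total=2
Click 3 (0,1) count=2: revealed 1 new [(0,1)] -> total=3
Click 4 (0,3) count=0: revealed 22 new [(0,2) (0,3) (0,4) (0,5) (0,6) (1,3) (1,4) (1,5) (1,6) (2,2) (2,3) (2,4) (2,5) (2,6) (3,2) (3,3) (3,4) (3,5) (4,2) (4,3) (4,4) (4,5)] -> total=25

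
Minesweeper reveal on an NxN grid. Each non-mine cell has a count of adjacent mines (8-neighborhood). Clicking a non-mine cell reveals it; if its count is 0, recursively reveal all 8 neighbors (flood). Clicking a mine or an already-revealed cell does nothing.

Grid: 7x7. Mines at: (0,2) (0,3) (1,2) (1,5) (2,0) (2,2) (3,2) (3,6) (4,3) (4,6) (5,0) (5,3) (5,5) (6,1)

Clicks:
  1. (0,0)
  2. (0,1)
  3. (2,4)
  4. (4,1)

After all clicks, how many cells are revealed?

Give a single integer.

Answer: 6

Derivation:
Click 1 (0,0) count=0: revealed 4 new [(0,0) (0,1) (1,0) (1,1)] -> total=4
Click 2 (0,1) count=2: revealed 0 new [(none)] -> total=4
Click 3 (2,4) count=1: revealed 1 new [(2,4)] -> total=5
Click 4 (4,1) count=2: revealed 1 new [(4,1)] -> total=6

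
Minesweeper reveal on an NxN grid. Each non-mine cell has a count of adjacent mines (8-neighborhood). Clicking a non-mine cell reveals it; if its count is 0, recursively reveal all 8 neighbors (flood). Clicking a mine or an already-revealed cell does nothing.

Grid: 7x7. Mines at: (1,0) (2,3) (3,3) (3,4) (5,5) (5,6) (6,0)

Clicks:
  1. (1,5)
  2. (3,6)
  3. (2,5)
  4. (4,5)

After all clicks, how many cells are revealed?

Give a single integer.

Answer: 19

Derivation:
Click 1 (1,5) count=0: revealed 19 new [(0,1) (0,2) (0,3) (0,4) (0,5) (0,6) (1,1) (1,2) (1,3) (1,4) (1,5) (1,6) (2,4) (2,5) (2,6) (3,5) (3,6) (4,5) (4,6)] -> total=19
Click 2 (3,6) count=0: revealed 0 new [(none)] -> total=19
Click 3 (2,5) count=1: revealed 0 new [(none)] -> total=19
Click 4 (4,5) count=3: revealed 0 new [(none)] -> total=19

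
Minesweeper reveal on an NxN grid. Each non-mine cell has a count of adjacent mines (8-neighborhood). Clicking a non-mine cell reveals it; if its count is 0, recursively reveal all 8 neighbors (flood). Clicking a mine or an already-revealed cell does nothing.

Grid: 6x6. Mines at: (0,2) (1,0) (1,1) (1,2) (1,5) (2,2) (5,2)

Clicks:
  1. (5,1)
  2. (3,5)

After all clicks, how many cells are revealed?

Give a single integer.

Answer: 13

Derivation:
Click 1 (5,1) count=1: revealed 1 new [(5,1)] -> total=1
Click 2 (3,5) count=0: revealed 12 new [(2,3) (2,4) (2,5) (3,3) (3,4) (3,5) (4,3) (4,4) (4,5) (5,3) (5,4) (5,5)] -> total=13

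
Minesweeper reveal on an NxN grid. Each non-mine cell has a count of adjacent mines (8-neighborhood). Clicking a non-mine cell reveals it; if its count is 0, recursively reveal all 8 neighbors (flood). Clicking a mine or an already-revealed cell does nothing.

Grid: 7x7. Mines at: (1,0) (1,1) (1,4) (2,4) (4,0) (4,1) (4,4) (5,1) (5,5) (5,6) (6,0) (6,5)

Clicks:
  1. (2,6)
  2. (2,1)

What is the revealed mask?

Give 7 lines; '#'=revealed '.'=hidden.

Answer: .....##
.....##
.#...##
.....##
.....##
.......
.......

Derivation:
Click 1 (2,6) count=0: revealed 10 new [(0,5) (0,6) (1,5) (1,6) (2,5) (2,6) (3,5) (3,6) (4,5) (4,6)] -> total=10
Click 2 (2,1) count=2: revealed 1 new [(2,1)] -> total=11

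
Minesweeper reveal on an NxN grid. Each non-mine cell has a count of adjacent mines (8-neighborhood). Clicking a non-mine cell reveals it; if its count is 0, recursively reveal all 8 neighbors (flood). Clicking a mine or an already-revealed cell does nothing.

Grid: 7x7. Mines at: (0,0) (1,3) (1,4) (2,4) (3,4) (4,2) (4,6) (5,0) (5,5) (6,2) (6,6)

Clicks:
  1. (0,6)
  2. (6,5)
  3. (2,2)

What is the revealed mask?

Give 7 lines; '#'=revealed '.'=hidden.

Answer: .....##
.....##
..#..##
.....##
.......
.......
.....#.

Derivation:
Click 1 (0,6) count=0: revealed 8 new [(0,5) (0,6) (1,5) (1,6) (2,5) (2,6) (3,5) (3,6)] -> total=8
Click 2 (6,5) count=2: revealed 1 new [(6,5)] -> total=9
Click 3 (2,2) count=1: revealed 1 new [(2,2)] -> total=10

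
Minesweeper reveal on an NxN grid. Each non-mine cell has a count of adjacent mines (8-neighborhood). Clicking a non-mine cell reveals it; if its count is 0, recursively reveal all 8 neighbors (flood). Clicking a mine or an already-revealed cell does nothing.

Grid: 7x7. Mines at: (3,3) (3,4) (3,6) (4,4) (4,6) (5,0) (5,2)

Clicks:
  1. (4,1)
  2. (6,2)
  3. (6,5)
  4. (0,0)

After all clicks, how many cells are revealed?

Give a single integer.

Click 1 (4,1) count=2: revealed 1 new [(4,1)] -> total=1
Click 2 (6,2) count=1: revealed 1 new [(6,2)] -> total=2
Click 3 (6,5) count=0: revealed 8 new [(5,3) (5,4) (5,5) (5,6) (6,3) (6,4) (6,5) (6,6)] -> total=10
Click 4 (0,0) count=0: revealed 26 new [(0,0) (0,1) (0,2) (0,3) (0,4) (0,5) (0,6) (1,0) (1,1) (1,2) (1,3) (1,4) (1,5) (1,6) (2,0) (2,1) (2,2) (2,3) (2,4) (2,5) (2,6) (3,0) (3,1) (3,2) (4,0) (4,2)] -> total=36

Answer: 36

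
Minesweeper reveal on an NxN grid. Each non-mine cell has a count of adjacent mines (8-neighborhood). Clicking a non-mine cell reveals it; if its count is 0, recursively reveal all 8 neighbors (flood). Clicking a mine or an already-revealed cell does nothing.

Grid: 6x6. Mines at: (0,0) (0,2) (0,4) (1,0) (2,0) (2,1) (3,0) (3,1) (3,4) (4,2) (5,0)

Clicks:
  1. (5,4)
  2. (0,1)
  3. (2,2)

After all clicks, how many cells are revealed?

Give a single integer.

Answer: 8

Derivation:
Click 1 (5,4) count=0: revealed 6 new [(4,3) (4,4) (4,5) (5,3) (5,4) (5,5)] -> total=6
Click 2 (0,1) count=3: revealed 1 new [(0,1)] -> total=7
Click 3 (2,2) count=2: revealed 1 new [(2,2)] -> total=8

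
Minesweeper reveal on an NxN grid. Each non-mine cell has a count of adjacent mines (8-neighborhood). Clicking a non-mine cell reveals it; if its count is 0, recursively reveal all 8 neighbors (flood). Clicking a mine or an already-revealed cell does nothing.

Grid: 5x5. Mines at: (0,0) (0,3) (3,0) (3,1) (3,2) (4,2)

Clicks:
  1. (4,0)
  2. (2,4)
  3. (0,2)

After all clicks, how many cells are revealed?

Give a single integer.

Answer: 10

Derivation:
Click 1 (4,0) count=2: revealed 1 new [(4,0)] -> total=1
Click 2 (2,4) count=0: revealed 8 new [(1,3) (1,4) (2,3) (2,4) (3,3) (3,4) (4,3) (4,4)] -> total=9
Click 3 (0,2) count=1: revealed 1 new [(0,2)] -> total=10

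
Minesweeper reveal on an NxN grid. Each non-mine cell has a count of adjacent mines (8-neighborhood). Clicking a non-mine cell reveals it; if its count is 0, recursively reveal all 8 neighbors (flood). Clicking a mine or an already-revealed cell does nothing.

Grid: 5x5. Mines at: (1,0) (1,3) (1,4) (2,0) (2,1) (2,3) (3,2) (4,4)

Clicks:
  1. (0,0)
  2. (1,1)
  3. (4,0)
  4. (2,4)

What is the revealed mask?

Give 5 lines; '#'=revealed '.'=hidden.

Click 1 (0,0) count=1: revealed 1 new [(0,0)] -> total=1
Click 2 (1,1) count=3: revealed 1 new [(1,1)] -> total=2
Click 3 (4,0) count=0: revealed 4 new [(3,0) (3,1) (4,0) (4,1)] -> total=6
Click 4 (2,4) count=3: revealed 1 new [(2,4)] -> total=7

Answer: #....
.#...
....#
##...
##...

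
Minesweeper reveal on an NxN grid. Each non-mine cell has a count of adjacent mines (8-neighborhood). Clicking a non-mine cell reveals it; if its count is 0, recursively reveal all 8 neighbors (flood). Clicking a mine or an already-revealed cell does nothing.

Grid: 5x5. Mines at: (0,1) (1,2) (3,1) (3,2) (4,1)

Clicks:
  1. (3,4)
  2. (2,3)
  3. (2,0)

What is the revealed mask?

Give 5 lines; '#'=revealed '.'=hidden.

Answer: ...##
...##
#..##
...##
...##

Derivation:
Click 1 (3,4) count=0: revealed 10 new [(0,3) (0,4) (1,3) (1,4) (2,3) (2,4) (3,3) (3,4) (4,3) (4,4)] -> total=10
Click 2 (2,3) count=2: revealed 0 new [(none)] -> total=10
Click 3 (2,0) count=1: revealed 1 new [(2,0)] -> total=11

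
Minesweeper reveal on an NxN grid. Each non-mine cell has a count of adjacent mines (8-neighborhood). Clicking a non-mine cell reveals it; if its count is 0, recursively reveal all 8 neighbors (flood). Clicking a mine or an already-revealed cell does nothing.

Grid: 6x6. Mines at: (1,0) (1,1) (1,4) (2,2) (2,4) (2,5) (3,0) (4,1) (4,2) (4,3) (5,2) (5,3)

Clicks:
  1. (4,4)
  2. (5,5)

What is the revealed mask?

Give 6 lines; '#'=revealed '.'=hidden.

Answer: ......
......
......
....##
....##
....##

Derivation:
Click 1 (4,4) count=2: revealed 1 new [(4,4)] -> total=1
Click 2 (5,5) count=0: revealed 5 new [(3,4) (3,5) (4,5) (5,4) (5,5)] -> total=6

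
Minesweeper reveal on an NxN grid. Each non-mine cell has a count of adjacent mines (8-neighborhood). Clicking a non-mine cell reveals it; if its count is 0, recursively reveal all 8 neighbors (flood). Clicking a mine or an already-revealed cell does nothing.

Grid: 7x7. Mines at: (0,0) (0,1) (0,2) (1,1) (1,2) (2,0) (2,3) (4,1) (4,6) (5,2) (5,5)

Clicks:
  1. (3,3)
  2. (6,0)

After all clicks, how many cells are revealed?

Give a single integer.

Answer: 5

Derivation:
Click 1 (3,3) count=1: revealed 1 new [(3,3)] -> total=1
Click 2 (6,0) count=0: revealed 4 new [(5,0) (5,1) (6,0) (6,1)] -> total=5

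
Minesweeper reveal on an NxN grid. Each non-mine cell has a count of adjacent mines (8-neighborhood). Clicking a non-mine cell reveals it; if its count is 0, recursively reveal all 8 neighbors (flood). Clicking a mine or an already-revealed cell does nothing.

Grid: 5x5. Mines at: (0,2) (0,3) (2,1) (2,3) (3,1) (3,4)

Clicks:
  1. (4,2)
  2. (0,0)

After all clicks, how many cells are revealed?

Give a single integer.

Answer: 5

Derivation:
Click 1 (4,2) count=1: revealed 1 new [(4,2)] -> total=1
Click 2 (0,0) count=0: revealed 4 new [(0,0) (0,1) (1,0) (1,1)] -> total=5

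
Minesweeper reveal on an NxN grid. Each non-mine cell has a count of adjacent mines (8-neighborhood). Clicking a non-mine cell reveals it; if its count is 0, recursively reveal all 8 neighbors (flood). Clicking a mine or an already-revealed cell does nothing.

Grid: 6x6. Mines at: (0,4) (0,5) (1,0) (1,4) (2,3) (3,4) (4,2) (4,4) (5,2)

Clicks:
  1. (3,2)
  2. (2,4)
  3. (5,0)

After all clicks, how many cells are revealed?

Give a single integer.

Answer: 10

Derivation:
Click 1 (3,2) count=2: revealed 1 new [(3,2)] -> total=1
Click 2 (2,4) count=3: revealed 1 new [(2,4)] -> total=2
Click 3 (5,0) count=0: revealed 8 new [(2,0) (2,1) (3,0) (3,1) (4,0) (4,1) (5,0) (5,1)] -> total=10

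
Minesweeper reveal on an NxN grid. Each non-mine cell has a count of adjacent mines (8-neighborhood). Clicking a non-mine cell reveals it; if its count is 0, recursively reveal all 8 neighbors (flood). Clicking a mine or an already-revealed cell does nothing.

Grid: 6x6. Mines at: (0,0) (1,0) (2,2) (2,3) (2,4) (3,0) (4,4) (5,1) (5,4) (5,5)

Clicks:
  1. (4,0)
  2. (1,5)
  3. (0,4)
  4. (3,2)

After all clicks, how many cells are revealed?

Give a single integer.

Answer: 12

Derivation:
Click 1 (4,0) count=2: revealed 1 new [(4,0)] -> total=1
Click 2 (1,5) count=1: revealed 1 new [(1,5)] -> total=2
Click 3 (0,4) count=0: revealed 9 new [(0,1) (0,2) (0,3) (0,4) (0,5) (1,1) (1,2) (1,3) (1,4)] -> total=11
Click 4 (3,2) count=2: revealed 1 new [(3,2)] -> total=12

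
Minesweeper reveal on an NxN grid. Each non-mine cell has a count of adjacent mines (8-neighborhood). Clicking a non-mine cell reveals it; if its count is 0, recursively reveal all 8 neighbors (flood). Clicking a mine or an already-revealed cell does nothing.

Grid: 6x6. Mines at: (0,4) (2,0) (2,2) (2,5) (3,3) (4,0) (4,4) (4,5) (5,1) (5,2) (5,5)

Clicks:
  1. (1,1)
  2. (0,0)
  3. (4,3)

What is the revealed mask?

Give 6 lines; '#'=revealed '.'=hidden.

Click 1 (1,1) count=2: revealed 1 new [(1,1)] -> total=1
Click 2 (0,0) count=0: revealed 7 new [(0,0) (0,1) (0,2) (0,3) (1,0) (1,2) (1,3)] -> total=8
Click 3 (4,3) count=3: revealed 1 new [(4,3)] -> total=9

Answer: ####..
####..
......
......
...#..
......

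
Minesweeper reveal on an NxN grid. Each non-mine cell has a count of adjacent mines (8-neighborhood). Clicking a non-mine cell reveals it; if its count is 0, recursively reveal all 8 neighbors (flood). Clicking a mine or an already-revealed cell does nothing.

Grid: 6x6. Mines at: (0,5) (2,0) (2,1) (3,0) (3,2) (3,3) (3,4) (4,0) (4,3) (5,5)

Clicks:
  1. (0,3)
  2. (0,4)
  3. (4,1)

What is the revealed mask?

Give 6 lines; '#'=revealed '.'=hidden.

Answer: #####.
#####.
..###.
......
.#....
......

Derivation:
Click 1 (0,3) count=0: revealed 13 new [(0,0) (0,1) (0,2) (0,3) (0,4) (1,0) (1,1) (1,2) (1,3) (1,4) (2,2) (2,3) (2,4)] -> total=13
Click 2 (0,4) count=1: revealed 0 new [(none)] -> total=13
Click 3 (4,1) count=3: revealed 1 new [(4,1)] -> total=14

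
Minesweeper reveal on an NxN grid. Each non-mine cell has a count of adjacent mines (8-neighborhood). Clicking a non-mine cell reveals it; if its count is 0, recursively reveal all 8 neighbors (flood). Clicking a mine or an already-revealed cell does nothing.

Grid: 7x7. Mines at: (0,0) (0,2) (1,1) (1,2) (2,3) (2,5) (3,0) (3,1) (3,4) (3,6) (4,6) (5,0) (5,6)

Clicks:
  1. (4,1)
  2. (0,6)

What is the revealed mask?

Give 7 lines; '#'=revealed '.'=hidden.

Answer: ...####
...####
.......
.......
.#.....
.......
.......

Derivation:
Click 1 (4,1) count=3: revealed 1 new [(4,1)] -> total=1
Click 2 (0,6) count=0: revealed 8 new [(0,3) (0,4) (0,5) (0,6) (1,3) (1,4) (1,5) (1,6)] -> total=9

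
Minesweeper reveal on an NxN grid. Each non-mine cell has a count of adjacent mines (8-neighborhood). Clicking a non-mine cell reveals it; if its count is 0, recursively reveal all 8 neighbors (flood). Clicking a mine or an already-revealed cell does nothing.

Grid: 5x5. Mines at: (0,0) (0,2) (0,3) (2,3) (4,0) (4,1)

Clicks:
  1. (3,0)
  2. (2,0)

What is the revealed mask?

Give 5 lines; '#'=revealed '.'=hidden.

Answer: .....
###..
###..
###..
.....

Derivation:
Click 1 (3,0) count=2: revealed 1 new [(3,0)] -> total=1
Click 2 (2,0) count=0: revealed 8 new [(1,0) (1,1) (1,2) (2,0) (2,1) (2,2) (3,1) (3,2)] -> total=9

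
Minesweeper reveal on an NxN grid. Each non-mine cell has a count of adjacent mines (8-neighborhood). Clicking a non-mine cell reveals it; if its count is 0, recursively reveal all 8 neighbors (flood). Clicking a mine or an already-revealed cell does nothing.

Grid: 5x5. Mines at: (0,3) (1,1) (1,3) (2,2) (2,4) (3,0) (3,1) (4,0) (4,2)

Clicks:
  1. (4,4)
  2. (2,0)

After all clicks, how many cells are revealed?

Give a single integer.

Answer: 5

Derivation:
Click 1 (4,4) count=0: revealed 4 new [(3,3) (3,4) (4,3) (4,4)] -> total=4
Click 2 (2,0) count=3: revealed 1 new [(2,0)] -> total=5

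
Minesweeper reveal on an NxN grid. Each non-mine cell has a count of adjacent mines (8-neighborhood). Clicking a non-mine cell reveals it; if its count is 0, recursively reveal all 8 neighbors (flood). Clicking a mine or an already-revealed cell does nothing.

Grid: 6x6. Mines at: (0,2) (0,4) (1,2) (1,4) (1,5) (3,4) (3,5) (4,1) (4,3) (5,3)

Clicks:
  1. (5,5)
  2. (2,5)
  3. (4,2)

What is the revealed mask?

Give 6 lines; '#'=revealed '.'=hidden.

Click 1 (5,5) count=0: revealed 4 new [(4,4) (4,5) (5,4) (5,5)] -> total=4
Click 2 (2,5) count=4: revealed 1 new [(2,5)] -> total=5
Click 3 (4,2) count=3: revealed 1 new [(4,2)] -> total=6

Answer: ......
......
.....#
......
..#.##
....##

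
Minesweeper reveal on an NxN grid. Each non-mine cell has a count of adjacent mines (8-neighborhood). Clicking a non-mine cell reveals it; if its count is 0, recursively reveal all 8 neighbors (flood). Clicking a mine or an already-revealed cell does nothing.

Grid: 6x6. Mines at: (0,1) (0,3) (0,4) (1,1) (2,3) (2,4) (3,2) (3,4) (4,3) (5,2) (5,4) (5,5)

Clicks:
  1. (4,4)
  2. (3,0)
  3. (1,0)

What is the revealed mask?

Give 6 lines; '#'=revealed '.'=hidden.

Answer: ......
#.....
##....
##....
##..#.
##....

Derivation:
Click 1 (4,4) count=4: revealed 1 new [(4,4)] -> total=1
Click 2 (3,0) count=0: revealed 8 new [(2,0) (2,1) (3,0) (3,1) (4,0) (4,1) (5,0) (5,1)] -> total=9
Click 3 (1,0) count=2: revealed 1 new [(1,0)] -> total=10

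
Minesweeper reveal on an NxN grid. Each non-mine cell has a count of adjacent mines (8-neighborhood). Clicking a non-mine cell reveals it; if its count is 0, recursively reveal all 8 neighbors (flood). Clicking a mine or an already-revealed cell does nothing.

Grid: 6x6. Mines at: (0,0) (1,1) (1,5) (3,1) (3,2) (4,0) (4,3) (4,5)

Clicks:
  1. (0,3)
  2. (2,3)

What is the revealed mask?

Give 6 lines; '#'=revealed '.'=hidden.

Answer: ..###.
..###.
..###.
......
......
......

Derivation:
Click 1 (0,3) count=0: revealed 9 new [(0,2) (0,3) (0,4) (1,2) (1,3) (1,4) (2,2) (2,3) (2,4)] -> total=9
Click 2 (2,3) count=1: revealed 0 new [(none)] -> total=9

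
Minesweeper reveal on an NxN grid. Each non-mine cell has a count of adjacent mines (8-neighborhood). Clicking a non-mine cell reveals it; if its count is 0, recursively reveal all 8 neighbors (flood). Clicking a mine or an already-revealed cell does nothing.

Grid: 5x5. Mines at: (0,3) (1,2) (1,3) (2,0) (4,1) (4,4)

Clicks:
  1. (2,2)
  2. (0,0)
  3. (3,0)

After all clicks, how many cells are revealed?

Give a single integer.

Answer: 6

Derivation:
Click 1 (2,2) count=2: revealed 1 new [(2,2)] -> total=1
Click 2 (0,0) count=0: revealed 4 new [(0,0) (0,1) (1,0) (1,1)] -> total=5
Click 3 (3,0) count=2: revealed 1 new [(3,0)] -> total=6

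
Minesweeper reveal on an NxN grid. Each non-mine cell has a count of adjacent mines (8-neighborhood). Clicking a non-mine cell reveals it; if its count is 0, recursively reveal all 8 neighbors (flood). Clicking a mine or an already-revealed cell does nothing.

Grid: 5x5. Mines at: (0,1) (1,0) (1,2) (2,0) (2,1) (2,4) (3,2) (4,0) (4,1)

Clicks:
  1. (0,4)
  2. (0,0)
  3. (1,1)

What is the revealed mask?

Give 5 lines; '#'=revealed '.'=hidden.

Click 1 (0,4) count=0: revealed 4 new [(0,3) (0,4) (1,3) (1,4)] -> total=4
Click 2 (0,0) count=2: revealed 1 new [(0,0)] -> total=5
Click 3 (1,1) count=5: revealed 1 new [(1,1)] -> total=6

Answer: #..##
.#.##
.....
.....
.....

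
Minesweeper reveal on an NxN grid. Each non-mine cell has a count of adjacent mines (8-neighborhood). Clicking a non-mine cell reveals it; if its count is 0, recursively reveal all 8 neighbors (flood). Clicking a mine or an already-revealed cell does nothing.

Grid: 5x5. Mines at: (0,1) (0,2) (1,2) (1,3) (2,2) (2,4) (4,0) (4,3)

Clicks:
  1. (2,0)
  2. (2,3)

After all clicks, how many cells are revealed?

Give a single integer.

Click 1 (2,0) count=0: revealed 6 new [(1,0) (1,1) (2,0) (2,1) (3,0) (3,1)] -> total=6
Click 2 (2,3) count=4: revealed 1 new [(2,3)] -> total=7

Answer: 7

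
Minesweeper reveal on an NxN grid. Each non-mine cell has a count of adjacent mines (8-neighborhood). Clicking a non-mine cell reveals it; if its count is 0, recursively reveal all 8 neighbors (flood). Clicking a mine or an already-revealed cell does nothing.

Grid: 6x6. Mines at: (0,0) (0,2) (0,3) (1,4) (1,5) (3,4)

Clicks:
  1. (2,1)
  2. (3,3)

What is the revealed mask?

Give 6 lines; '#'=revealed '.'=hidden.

Answer: ......
####..
####..
####..
######
######

Derivation:
Click 1 (2,1) count=0: revealed 24 new [(1,0) (1,1) (1,2) (1,3) (2,0) (2,1) (2,2) (2,3) (3,0) (3,1) (3,2) (3,3) (4,0) (4,1) (4,2) (4,3) (4,4) (4,5) (5,0) (5,1) (5,2) (5,3) (5,4) (5,5)] -> total=24
Click 2 (3,3) count=1: revealed 0 new [(none)] -> total=24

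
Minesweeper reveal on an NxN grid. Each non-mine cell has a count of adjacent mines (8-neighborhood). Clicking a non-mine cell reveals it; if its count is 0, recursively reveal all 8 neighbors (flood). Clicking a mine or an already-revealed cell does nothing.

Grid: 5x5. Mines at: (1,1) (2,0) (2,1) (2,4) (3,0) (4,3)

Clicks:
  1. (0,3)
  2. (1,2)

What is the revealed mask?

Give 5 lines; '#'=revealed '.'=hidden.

Click 1 (0,3) count=0: revealed 6 new [(0,2) (0,3) (0,4) (1,2) (1,3) (1,4)] -> total=6
Click 2 (1,2) count=2: revealed 0 new [(none)] -> total=6

Answer: ..###
..###
.....
.....
.....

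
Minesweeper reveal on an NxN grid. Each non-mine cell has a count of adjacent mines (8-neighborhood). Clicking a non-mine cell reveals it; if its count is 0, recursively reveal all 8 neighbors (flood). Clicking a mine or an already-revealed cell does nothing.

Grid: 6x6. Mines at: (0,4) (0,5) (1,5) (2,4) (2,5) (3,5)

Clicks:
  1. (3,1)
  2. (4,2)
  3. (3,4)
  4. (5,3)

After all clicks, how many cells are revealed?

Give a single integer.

Answer: 29

Derivation:
Click 1 (3,1) count=0: revealed 29 new [(0,0) (0,1) (0,2) (0,3) (1,0) (1,1) (1,2) (1,3) (2,0) (2,1) (2,2) (2,3) (3,0) (3,1) (3,2) (3,3) (3,4) (4,0) (4,1) (4,2) (4,3) (4,4) (4,5) (5,0) (5,1) (5,2) (5,3) (5,4) (5,5)] -> total=29
Click 2 (4,2) count=0: revealed 0 new [(none)] -> total=29
Click 3 (3,4) count=3: revealed 0 new [(none)] -> total=29
Click 4 (5,3) count=0: revealed 0 new [(none)] -> total=29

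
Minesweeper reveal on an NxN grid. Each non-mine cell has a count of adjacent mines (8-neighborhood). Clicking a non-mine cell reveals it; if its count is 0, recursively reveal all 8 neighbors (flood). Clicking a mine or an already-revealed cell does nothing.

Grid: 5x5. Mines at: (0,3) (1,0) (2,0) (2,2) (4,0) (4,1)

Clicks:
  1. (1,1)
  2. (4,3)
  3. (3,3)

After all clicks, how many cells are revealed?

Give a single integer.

Answer: 11

Derivation:
Click 1 (1,1) count=3: revealed 1 new [(1,1)] -> total=1
Click 2 (4,3) count=0: revealed 10 new [(1,3) (1,4) (2,3) (2,4) (3,2) (3,3) (3,4) (4,2) (4,3) (4,4)] -> total=11
Click 3 (3,3) count=1: revealed 0 new [(none)] -> total=11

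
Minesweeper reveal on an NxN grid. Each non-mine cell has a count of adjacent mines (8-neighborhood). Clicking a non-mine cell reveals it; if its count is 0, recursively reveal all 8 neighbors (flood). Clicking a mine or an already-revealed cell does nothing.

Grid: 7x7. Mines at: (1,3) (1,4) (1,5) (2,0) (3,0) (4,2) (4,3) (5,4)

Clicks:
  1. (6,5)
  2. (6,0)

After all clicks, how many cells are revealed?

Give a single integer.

Answer: 11

Derivation:
Click 1 (6,5) count=1: revealed 1 new [(6,5)] -> total=1
Click 2 (6,0) count=0: revealed 10 new [(4,0) (4,1) (5,0) (5,1) (5,2) (5,3) (6,0) (6,1) (6,2) (6,3)] -> total=11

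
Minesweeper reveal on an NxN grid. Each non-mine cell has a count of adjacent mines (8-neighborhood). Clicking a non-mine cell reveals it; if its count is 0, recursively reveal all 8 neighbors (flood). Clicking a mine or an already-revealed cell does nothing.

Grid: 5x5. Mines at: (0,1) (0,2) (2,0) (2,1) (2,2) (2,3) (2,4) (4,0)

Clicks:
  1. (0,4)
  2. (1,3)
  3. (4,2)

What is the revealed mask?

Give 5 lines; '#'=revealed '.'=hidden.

Click 1 (0,4) count=0: revealed 4 new [(0,3) (0,4) (1,3) (1,4)] -> total=4
Click 2 (1,3) count=4: revealed 0 new [(none)] -> total=4
Click 3 (4,2) count=0: revealed 8 new [(3,1) (3,2) (3,3) (3,4) (4,1) (4,2) (4,3) (4,4)] -> total=12

Answer: ...##
...##
.....
.####
.####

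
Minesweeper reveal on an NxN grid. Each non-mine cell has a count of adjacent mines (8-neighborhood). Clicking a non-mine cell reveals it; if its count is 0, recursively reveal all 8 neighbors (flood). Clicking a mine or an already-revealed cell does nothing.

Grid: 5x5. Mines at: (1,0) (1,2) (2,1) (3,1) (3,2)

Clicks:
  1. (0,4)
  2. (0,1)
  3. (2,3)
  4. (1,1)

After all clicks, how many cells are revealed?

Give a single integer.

Answer: 12

Derivation:
Click 1 (0,4) count=0: revealed 10 new [(0,3) (0,4) (1,3) (1,4) (2,3) (2,4) (3,3) (3,4) (4,3) (4,4)] -> total=10
Click 2 (0,1) count=2: revealed 1 new [(0,1)] -> total=11
Click 3 (2,3) count=2: revealed 0 new [(none)] -> total=11
Click 4 (1,1) count=3: revealed 1 new [(1,1)] -> total=12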